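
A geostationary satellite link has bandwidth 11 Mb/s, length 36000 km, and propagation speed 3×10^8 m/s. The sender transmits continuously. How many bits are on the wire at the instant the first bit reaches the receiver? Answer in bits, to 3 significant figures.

1320000 bits

Propagation delay = 36000000 / 300000000 = 0.12 s.
BDP = R × t_prop = 11000000 × 0.12 = 1320000 bits.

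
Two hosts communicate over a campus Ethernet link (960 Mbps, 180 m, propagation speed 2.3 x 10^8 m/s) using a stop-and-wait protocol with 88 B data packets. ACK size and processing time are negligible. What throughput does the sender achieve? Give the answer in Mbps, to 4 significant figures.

t_tx = L/R = 704/960000000 = 7.33333e-07 s.
t_prop = 180/2.3e+08 = 7.82609e-07 s; RTT = 1.56522e-06 s.
Cycle = t_tx + RTT = 2.29855e-06 s.
Throughput = L / cycle = 704 / 2.29855e-06 = 306.3 Mbps.

306.3 Mbps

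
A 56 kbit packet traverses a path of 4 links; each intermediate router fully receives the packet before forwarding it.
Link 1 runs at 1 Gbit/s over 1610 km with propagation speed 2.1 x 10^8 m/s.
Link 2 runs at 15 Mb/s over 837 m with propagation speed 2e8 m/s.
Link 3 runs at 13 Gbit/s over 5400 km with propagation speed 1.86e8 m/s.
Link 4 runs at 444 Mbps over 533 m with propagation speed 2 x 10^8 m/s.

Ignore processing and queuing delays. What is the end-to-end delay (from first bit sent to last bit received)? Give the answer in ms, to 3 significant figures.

L = 56000 bits.
Transmission delays (L/R per hop): 0.056, 3.73333, 0.00430769, 0.126126 ms; sum = 3.91977 ms.
Propagation delays (d/s per hop): 7.66667, 0.004185, 29.0323, 0.002665 ms; sum = 36.7058 ms.
End-to-end = 40.6 ms.

40.6 ms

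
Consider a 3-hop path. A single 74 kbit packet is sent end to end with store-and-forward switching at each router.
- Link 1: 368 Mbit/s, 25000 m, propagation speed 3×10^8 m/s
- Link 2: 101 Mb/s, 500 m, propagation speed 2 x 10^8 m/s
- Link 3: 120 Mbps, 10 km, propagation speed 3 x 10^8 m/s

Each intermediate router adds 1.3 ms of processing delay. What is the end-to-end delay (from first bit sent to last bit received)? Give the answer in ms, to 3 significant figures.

4.27 ms

L = 74000 bits.
Transmission delays (L/R per hop): 0.201087, 0.732673, 0.616667 ms; sum = 1.55043 ms.
Propagation delays (d/s per hop): 0.0833333, 0.0025, 0.0333333 ms; sum = 0.119167 ms.
Processing at 2 router(s): 2 × 1.3 ms = 2.6 ms.
End-to-end = 4.27 ms.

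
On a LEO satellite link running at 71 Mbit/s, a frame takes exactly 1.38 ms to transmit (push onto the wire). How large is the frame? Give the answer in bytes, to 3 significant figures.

12200 bytes

L = R × t_tx = 71000000 b/s × 0.00138 s = 97980 bits.
In bytes: 97980 / 8 = 12200 bytes.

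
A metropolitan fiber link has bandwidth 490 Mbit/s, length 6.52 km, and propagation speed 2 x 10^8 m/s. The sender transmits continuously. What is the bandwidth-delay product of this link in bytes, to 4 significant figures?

1997 bytes

Propagation delay = 6520 / 200000000 = 3.26e-05 s.
BDP = R × t_prop = 490000000 × 3.26e-05 = 15974 bits.
In bytes: 15974/8 = 1997 bytes.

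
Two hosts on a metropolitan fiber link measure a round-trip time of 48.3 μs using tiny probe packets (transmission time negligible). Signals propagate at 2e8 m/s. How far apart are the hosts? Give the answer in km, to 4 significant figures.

4.830 km

One-way propagation = RTT/2 = 24.15 μs.
d = s × t = 200000000 × 2.415e-05 = 4.830 km.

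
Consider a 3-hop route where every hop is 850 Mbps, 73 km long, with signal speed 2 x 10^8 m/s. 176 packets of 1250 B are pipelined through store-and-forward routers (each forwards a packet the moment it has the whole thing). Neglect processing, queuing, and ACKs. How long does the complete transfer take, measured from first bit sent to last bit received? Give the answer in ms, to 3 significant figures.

3.19 ms

Per-hop transmission t_tx = L/R = 10000/850000000 = 0.0117647 ms.
Per-hop propagation t_prop = 73000/200000000 = 0.365 ms.
Pipeline fill: first packet needs 3·t_tx to clear all hops; remaining 175 packets each add one t_tx.
Total = (3+176-1)·t_tx + 3·t_prop = 178·0.0117647 + 3·0.365 = 3.19 ms.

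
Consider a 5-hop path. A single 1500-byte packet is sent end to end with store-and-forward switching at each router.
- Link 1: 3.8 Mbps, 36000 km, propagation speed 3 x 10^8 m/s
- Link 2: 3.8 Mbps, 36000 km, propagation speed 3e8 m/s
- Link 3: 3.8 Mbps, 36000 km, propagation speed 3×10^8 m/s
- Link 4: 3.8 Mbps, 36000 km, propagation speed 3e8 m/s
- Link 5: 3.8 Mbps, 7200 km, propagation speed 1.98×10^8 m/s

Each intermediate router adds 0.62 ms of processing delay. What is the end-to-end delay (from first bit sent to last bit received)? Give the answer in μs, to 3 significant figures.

535000 μs

L = 1500 × 8 = 12000 bits.
Transmission delay per hop = L/R = 12000/3800000 = 3157.89 μs; 5 hops → 15789.5 μs.
Propagation delays (d/s per hop): 120000, 120000, 120000, 120000, 36363.6 μs; sum = 516364 μs.
Processing at 4 router(s): 4 × 0.62 ms = 2480 μs.
End-to-end = 535000 μs.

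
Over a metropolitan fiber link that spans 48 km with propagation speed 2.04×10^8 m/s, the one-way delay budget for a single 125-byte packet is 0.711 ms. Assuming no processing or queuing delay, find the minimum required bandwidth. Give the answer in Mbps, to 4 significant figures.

L = 1000 bits.
Propagation delay = 48000 / 204000000 = 0.235294 ms.
Transmission budget = 0.711 − 0.235294 = 0.475706 ms.
R ≥ L / t_tx = 1000 bits / 0.000475706 s = 2.102 Mbps.

2.102 Mbps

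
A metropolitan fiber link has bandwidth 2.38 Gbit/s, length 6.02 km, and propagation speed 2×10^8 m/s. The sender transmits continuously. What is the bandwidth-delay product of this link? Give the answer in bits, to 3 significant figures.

Propagation delay = 6020 / 200000000 = 3.01e-05 s.
BDP = R × t_prop = 2380000000 × 3.01e-05 = 71638 bits.

71600 bits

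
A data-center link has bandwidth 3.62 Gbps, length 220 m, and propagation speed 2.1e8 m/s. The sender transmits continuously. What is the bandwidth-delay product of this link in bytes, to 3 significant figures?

474 bytes

Propagation delay = 220 / 210000000 = 1.04762e-06 s.
BDP = R × t_prop = 3620000000 × 1.04762e-06 = 3792.38 bits.
In bytes: 3792.38/8 = 474 bytes.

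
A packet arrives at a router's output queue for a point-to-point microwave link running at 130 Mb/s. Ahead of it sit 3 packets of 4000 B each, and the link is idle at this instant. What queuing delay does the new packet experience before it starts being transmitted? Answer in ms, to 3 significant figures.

Each queued packet: L/R = 32000/130000000 = 0.246154 ms.
3 queued → 0.738462 ms.
Queuing delay = 0.738 ms.

0.738 ms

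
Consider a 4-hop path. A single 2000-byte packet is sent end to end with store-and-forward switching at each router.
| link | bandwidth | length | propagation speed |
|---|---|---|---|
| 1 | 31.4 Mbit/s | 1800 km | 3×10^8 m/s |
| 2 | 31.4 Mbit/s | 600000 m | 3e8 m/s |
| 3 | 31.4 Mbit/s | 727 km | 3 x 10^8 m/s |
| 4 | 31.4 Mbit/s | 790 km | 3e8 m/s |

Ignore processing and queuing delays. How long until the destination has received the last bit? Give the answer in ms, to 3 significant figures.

L = 2000 × 8 = 16000 bits.
Transmission delay per hop = L/R = 16000/31400000 = 0.509554 ms; 4 hops → 2.03822 ms.
Propagation delays (d/s per hop): 6, 2, 2.42333, 2.63333 ms; sum = 13.0567 ms.
End-to-end = 15.1 ms.

15.1 ms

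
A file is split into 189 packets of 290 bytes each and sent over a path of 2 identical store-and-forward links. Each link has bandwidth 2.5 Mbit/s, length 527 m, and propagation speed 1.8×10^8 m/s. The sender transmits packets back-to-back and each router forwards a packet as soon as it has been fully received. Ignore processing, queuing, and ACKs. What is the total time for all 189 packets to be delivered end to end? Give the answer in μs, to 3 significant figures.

176000 μs

Per-hop transmission t_tx = L/R = 2320/2500000 = 928 μs.
Per-hop propagation t_prop = 527/180000000 = 2.92778 μs.
Pipeline fill: first packet needs 2·t_tx to clear all hops; remaining 188 packets each add one t_tx.
Total = (2+189-1)·t_tx + 2·t_prop = 190·928 + 2·2.92778 = 176000 μs.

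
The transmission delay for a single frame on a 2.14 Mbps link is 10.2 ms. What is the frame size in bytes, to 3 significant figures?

2730 bytes

L = R × t_tx = 2140000 b/s × 0.0102 s = 21828 bits.
In bytes: 21828 / 8 = 2730 bytes.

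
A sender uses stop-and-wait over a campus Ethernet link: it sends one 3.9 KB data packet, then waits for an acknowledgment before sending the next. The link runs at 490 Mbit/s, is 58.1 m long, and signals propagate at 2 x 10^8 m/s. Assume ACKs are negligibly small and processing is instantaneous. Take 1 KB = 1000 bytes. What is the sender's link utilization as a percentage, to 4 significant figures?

t_tx = L/R = 31200/490000000 = 6.36735e-05 s.
t_prop = 58.1/200000000 = 2.905e-07 s; RTT = 5.81e-07 s.
Cycle = t_tx + RTT = 6.42545e-05 s.
Utilization = t_tx / cycle = 6.36735e-05/6.42545e-05 = 99.10 %.

99.10 %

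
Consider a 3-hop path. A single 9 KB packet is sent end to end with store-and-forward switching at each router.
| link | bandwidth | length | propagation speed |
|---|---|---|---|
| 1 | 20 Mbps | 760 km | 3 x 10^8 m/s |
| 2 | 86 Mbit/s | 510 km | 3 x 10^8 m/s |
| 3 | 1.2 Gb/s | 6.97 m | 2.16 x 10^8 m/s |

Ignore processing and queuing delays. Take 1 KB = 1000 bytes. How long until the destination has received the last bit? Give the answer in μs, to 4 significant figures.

L = 72000 bits.
Transmission delays (L/R per hop): 3600, 837.209, 60 μs; sum = 4497.21 μs.
Propagation delays (d/s per hop): 2533.33, 1700, 0.0322685 μs; sum = 4233.37 μs.
End-to-end = 8731 μs.

8731 μs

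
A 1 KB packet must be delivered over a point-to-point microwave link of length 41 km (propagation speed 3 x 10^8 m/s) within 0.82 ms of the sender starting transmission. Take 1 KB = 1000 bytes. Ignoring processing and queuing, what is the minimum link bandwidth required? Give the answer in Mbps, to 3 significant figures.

L = 8000 bits.
Propagation delay = 41000 / 300000000 = 0.136667 ms.
Transmission budget = 0.82 − 0.136667 = 0.683333 ms.
R ≥ L / t_tx = 8000 bits / 0.000683333 s = 11.7 Mbps.

11.7 Mbps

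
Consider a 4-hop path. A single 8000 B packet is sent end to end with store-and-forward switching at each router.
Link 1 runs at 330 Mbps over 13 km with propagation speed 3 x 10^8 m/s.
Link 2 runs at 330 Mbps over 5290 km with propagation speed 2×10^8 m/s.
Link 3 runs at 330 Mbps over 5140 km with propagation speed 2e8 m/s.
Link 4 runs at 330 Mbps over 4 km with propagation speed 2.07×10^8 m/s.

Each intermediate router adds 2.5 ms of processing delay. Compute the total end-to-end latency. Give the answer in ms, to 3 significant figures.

60.5 ms

L = 8000 × 8 = 64000 bits.
Transmission delay per hop = L/R = 64000/330000000 = 0.193939 ms; 4 hops → 0.775758 ms.
Propagation delays (d/s per hop): 0.0433333, 26.45, 25.7, 0.0193237 ms; sum = 52.2127 ms.
Processing at 3 router(s): 3 × 2.5 ms = 7.5 ms.
End-to-end = 60.5 ms.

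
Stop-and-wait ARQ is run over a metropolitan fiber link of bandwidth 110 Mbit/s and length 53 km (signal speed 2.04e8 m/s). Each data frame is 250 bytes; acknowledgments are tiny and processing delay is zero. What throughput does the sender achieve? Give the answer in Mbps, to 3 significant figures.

3.72 Mbps

t_tx = L/R = 2000/110000000 = 1.81818e-05 s.
t_prop = 53000/204000000 = 0.000259804 s; RTT = 0.000519608 s.
Cycle = t_tx + RTT = 0.00053779 s.
Throughput = L / cycle = 2000 / 0.00053779 = 3.72 Mbps.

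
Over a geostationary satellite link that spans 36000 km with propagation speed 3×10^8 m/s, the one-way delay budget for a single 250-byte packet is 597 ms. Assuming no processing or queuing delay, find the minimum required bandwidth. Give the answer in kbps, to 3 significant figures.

L = 2000 bits.
Propagation delay = 36000000 / 300000000 = 120 ms.
Transmission budget = 597 − 120 = 477 ms.
R ≥ L / t_tx = 2000 bits / 0.477 s = 4.19 kbps.

4.19 kbps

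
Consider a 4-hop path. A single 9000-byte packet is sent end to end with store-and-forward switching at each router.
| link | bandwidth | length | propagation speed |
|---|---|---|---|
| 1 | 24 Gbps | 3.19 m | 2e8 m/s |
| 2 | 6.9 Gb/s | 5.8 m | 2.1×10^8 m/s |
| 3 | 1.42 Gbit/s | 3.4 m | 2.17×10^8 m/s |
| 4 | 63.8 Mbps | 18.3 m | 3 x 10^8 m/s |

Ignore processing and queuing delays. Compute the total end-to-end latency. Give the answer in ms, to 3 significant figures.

1.19 ms

L = 9000 × 8 = 72000 bits.
Transmission delays (L/R per hop): 0.003, 0.0104348, 0.0507042, 1.12853 ms; sum = 1.19267 ms.
Propagation delays (d/s per hop): 1.595e-05, 2.7619e-05, 1.56682e-05, 6.1e-05 ms; sum = 0.000120237 ms.
End-to-end = 1.19 ms.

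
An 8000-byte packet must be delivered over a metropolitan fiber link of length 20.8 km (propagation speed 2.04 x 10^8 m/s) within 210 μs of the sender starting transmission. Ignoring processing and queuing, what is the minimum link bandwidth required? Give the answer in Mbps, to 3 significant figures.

L = 64000 bits.
Propagation delay = 20800 / 204000000 = 101.961 μs.
Transmission budget = 210 − 101.961 = 108.039 μs.
R ≥ L / t_tx = 64000 bits / 0.000108039 s = 592 Mbps.

592 Mbps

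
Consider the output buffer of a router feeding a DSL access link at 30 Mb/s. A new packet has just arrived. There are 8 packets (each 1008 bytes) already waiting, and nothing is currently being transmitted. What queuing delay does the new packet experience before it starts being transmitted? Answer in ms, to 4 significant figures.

2.150 ms

Each queued packet: L/R = 8064/30000000 = 0.2688 ms.
8 queued → 2.1504 ms.
Queuing delay = 2.150 ms.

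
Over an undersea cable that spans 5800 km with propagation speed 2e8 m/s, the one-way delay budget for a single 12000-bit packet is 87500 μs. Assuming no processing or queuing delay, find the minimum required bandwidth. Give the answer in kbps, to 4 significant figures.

Propagation delay = 5800000 / 200000000 = 29000 μs.
Transmission budget = 87500 − 29000 = 58500 μs.
R ≥ L / t_tx = 12000 bits / 0.0585 s = 205.1 kbps.

205.1 kbps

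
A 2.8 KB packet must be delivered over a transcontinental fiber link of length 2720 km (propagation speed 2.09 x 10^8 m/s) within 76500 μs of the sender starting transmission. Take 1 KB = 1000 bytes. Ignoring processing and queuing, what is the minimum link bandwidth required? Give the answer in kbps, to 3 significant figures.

353 kbps

L = 22400 bits.
Propagation delay = 2720000 / 209000000 = 13014.4 μs.
Transmission budget = 76500 − 13014.4 = 63485.6 μs.
R ≥ L / t_tx = 22400 bits / 0.0634856 s = 353 kbps.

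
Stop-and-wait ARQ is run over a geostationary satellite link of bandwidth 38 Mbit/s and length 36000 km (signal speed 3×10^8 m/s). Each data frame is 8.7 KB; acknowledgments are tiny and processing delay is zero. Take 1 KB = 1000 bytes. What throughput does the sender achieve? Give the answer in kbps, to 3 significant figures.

t_tx = L/R = 69600/38000000 = 0.00183158 s.
t_prop = 36000000/300000000 = 0.12 s; RTT = 0.24 s.
Cycle = t_tx + RTT = 0.241832 s.
Throughput = L / cycle = 69600 / 0.241832 = 288 kbps.

288 kbps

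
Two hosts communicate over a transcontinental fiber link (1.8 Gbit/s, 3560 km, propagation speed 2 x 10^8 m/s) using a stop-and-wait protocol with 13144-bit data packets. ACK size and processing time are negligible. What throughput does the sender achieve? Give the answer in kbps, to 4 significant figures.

t_tx = L/R = 13144/1800000000 = 7.30222e-06 s.
t_prop = 3560000/200000000 = 0.0178 s; RTT = 0.0356 s.
Cycle = t_tx + RTT = 0.0356073 s.
Throughput = L / cycle = 13144 / 0.0356073 = 369.1 kbps.

369.1 kbps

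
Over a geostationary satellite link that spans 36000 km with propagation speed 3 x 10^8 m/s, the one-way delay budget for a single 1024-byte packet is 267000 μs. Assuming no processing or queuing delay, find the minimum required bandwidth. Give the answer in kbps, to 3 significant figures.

55.7 kbps

L = 8192 bits.
Propagation delay = 36000000 / 300000000 = 120000 μs.
Transmission budget = 267000 − 120000 = 147000 μs.
R ≥ L / t_tx = 8192 bits / 0.147 s = 55.7 kbps.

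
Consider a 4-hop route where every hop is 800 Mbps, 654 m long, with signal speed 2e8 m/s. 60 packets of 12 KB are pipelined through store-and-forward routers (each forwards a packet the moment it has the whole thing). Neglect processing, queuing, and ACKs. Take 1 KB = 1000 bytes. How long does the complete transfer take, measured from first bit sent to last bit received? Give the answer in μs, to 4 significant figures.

7573 μs

Per-hop transmission t_tx = L/R = 96000/800000000 = 120 μs.
Per-hop propagation t_prop = 654/200000000 = 3.27 μs.
Pipeline fill: first packet needs 4·t_tx to clear all hops; remaining 59 packets each add one t_tx.
Total = (4+60-1)·t_tx + 4·t_prop = 63·120 + 4·3.27 = 7573 μs.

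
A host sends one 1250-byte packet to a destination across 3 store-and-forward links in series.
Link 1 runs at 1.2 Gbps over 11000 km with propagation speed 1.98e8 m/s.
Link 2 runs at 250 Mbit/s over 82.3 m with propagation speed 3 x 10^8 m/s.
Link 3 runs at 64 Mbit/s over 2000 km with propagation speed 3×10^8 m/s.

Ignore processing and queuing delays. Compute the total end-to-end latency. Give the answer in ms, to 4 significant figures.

62.43 ms

L = 1250 × 8 = 10000 bits.
Transmission delays (L/R per hop): 0.00833333, 0.04, 0.15625 ms; sum = 0.204583 ms.
Propagation delays (d/s per hop): 55.5556, 0.000274333, 6.66667 ms; sum = 62.2225 ms.
End-to-end = 62.43 ms.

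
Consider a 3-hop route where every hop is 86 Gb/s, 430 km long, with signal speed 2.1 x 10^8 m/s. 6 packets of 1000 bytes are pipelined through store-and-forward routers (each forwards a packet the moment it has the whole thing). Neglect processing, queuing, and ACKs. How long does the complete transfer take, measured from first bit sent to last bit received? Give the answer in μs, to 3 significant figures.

Per-hop transmission t_tx = L/R = 8000/86000000000 = 0.0930233 μs.
Per-hop propagation t_prop = 430000/210000000 = 2047.62 μs.
Pipeline fill: first packet needs 3·t_tx to clear all hops; remaining 5 packets each add one t_tx.
Total = (3+6-1)·t_tx + 3·t_prop = 8·0.0930233 + 3·2047.62 = 6140 μs.

6140 μs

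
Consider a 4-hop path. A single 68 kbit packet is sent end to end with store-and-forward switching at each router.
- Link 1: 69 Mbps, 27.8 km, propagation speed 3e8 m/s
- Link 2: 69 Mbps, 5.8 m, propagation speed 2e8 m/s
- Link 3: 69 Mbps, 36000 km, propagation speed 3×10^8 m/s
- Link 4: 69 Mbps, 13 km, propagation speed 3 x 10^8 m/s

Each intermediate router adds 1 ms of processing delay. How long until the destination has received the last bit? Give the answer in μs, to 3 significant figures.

127000 μs

L = 68000 bits.
Transmission delay per hop = L/R = 68000/69000000 = 985.507 μs; 4 hops → 3942.03 μs.
Propagation delays (d/s per hop): 92.6667, 0.029, 120000, 43.3333 μs; sum = 120136 μs.
Processing at 3 router(s): 3 × 1 ms = 3000 μs.
End-to-end = 127000 μs.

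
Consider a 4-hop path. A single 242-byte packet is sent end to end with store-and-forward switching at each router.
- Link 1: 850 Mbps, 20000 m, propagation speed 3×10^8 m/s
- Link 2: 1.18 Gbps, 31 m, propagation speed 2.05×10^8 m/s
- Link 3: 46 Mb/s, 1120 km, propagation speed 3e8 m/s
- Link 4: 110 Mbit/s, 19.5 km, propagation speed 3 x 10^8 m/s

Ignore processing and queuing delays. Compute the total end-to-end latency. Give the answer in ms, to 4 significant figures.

L = 242 × 8 = 1936 bits.
Transmission delays (L/R per hop): 0.00227765, 0.00164068, 0.042087, 0.0176 ms; sum = 0.0636053 ms.
Propagation delays (d/s per hop): 0.0666667, 0.00015122, 3.73333, 0.065 ms; sum = 3.86515 ms.
End-to-end = 3.929 ms.

3.929 ms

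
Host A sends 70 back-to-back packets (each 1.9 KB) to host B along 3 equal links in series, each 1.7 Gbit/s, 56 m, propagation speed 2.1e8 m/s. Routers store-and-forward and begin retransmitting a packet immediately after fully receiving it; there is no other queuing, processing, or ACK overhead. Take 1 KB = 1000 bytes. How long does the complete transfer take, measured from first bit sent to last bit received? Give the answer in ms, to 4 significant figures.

Per-hop transmission t_tx = L/R = 15200/1700000000 = 0.00894118 ms.
Per-hop propagation t_prop = 56/210000000 = 0.000266667 ms.
Pipeline fill: first packet needs 3·t_tx to clear all hops; remaining 69 packets each add one t_tx.
Total = (3+70-1)·t_tx + 3·t_prop = 72·0.00894118 + 3·0.000266667 = 0.6446 ms.

0.6446 ms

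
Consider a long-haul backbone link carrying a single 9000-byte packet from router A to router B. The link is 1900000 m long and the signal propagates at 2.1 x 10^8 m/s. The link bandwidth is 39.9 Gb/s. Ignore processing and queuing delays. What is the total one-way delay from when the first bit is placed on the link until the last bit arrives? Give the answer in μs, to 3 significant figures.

L = 9000 × 8 = 72000 bits.
Transmission delay = L/R = 72000 / 39900000000 = 1.80451 μs.
Propagation delay = d/s = 1900000 m / 210000000 m/s = 9047.62 μs.
Total = 9050 μs.

9050 μs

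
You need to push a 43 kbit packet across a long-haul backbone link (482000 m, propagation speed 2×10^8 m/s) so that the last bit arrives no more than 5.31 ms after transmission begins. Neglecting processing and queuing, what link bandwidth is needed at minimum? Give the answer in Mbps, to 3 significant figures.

14.8 Mbps

Propagation delay = 482000 / 200000000 = 2.41 ms.
Transmission budget = 5.31 − 2.41 = 2.9 ms.
R ≥ L / t_tx = 43000 bits / 0.0029 s = 14.8 Mbps.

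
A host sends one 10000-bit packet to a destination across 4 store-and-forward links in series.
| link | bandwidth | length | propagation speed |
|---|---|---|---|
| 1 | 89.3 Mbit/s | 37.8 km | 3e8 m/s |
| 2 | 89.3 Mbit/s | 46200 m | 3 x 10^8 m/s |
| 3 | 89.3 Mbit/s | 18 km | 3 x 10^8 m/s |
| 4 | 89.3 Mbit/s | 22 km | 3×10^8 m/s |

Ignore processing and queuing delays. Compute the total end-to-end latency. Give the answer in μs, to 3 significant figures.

Transmission delay per hop = L/R = 10000/89300000 = 111.982 μs; 4 hops → 447.928 μs.
Propagation delays (d/s per hop): 126, 154, 60, 73.3333 μs; sum = 413.333 μs.
End-to-end = 861 μs.

861 μs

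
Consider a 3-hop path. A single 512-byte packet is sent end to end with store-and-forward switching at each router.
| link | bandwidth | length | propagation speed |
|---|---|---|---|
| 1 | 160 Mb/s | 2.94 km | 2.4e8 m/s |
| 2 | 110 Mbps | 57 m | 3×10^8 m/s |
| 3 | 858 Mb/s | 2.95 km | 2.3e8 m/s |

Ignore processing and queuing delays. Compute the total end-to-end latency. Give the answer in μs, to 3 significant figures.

92.9 μs

L = 512 × 8 = 4096 bits.
Transmission delays (L/R per hop): 25.6, 37.2364, 4.77389 μs; sum = 67.6103 μs.
Propagation delays (d/s per hop): 12.25, 0.19, 12.8261 μs; sum = 25.2661 μs.
End-to-end = 92.9 μs.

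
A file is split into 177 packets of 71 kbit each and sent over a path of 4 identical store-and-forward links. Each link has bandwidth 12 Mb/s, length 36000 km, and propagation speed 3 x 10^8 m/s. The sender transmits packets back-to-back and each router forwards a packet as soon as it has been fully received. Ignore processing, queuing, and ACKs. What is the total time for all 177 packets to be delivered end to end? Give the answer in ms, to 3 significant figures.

1550 ms

Per-hop transmission t_tx = L/R = 71000/12000000 = 5.91667 ms.
Per-hop propagation t_prop = 36000000/300000000 = 120 ms.
Pipeline fill: first packet needs 4·t_tx to clear all hops; remaining 176 packets each add one t_tx.
Total = (4+177-1)·t_tx + 4·t_prop = 180·5.91667 + 4·120 = 1550 ms.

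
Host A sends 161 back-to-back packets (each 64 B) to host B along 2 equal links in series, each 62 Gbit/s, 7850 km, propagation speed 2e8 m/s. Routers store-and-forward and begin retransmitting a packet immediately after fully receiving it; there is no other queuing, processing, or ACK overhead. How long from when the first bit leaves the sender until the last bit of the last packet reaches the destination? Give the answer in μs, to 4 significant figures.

78500 μs

Per-hop transmission t_tx = L/R = 512/62000000000 = 0.00825806 μs.
Per-hop propagation t_prop = 7850000/200000000 = 39250 μs.
Pipeline fill: first packet needs 2·t_tx to clear all hops; remaining 160 packets each add one t_tx.
Total = (2+161-1)·t_tx + 2·t_prop = 162·0.00825806 + 2·39250 = 78500 μs.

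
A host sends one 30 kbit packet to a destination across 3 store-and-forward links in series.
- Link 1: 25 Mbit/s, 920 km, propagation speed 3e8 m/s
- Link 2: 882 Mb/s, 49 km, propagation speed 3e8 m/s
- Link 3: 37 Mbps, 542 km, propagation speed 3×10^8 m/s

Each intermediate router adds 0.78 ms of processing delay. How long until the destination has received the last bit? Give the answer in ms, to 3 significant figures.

8.64 ms

L = 30000 bits.
Transmission delays (L/R per hop): 1.2, 0.0340136, 0.810811 ms; sum = 2.04482 ms.
Propagation delays (d/s per hop): 3.06667, 0.163333, 1.80667 ms; sum = 5.03667 ms.
Processing at 2 router(s): 2 × 0.78 ms = 1.56 ms.
End-to-end = 8.64 ms.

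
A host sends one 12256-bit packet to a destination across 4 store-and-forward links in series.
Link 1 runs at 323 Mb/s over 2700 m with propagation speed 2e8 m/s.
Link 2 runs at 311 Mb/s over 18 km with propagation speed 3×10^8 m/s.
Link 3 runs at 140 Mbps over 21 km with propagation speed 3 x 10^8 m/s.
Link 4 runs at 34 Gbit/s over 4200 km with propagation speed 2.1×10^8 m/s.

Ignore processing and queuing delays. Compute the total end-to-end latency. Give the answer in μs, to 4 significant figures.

20310 μs

Transmission delays (L/R per hop): 37.9443, 39.4084, 87.5429, 0.360471 μs; sum = 165.256 μs.
Propagation delays (d/s per hop): 13.5, 60, 70, 20000 μs; sum = 20143.5 μs.
End-to-end = 20310 μs.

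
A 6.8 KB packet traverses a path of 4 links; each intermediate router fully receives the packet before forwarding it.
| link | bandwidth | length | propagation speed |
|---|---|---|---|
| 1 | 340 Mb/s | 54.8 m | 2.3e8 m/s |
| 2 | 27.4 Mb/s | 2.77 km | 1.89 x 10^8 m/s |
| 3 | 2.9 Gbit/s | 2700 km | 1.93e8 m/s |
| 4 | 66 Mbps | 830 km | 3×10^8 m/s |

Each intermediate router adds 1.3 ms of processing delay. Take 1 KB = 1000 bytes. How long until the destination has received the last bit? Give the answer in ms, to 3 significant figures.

23.7 ms

L = 54400 bits.
Transmission delays (L/R per hop): 0.16, 1.9854, 0.0187586, 0.824242 ms; sum = 2.9884 ms.
Propagation delays (d/s per hop): 0.000238261, 0.0146561, 13.9896, 2.76667 ms; sum = 16.7712 ms.
Processing at 3 router(s): 3 × 1.3 ms = 3.9 ms.
End-to-end = 23.7 ms.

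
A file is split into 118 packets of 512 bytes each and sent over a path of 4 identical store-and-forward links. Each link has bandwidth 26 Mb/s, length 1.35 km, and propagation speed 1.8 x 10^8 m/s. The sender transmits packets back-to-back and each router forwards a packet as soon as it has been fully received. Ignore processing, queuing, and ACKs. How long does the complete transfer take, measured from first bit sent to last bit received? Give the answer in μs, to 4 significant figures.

Per-hop transmission t_tx = L/R = 4096/26000000 = 157.538 μs.
Per-hop propagation t_prop = 1350/180000000 = 7.5 μs.
Pipeline fill: first packet needs 4·t_tx to clear all hops; remaining 117 packets each add one t_tx.
Total = (4+118-1)·t_tx + 4·t_prop = 121·157.538 + 4·7.5 = 19090 μs.

19090 μs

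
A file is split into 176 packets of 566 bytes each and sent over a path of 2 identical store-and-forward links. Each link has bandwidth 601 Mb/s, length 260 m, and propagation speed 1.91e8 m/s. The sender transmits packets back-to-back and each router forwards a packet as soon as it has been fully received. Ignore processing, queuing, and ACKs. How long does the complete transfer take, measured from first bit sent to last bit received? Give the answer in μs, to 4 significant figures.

Per-hop transmission t_tx = L/R = 4528/601000000 = 7.53411 μs.
Per-hop propagation t_prop = 260/191000000 = 1.36126 μs.
Pipeline fill: first packet needs 2·t_tx to clear all hops; remaining 175 packets each add one t_tx.
Total = (2+176-1)·t_tx + 2·t_prop = 177·7.53411 + 2·1.36126 = 1336 μs.

1336 μs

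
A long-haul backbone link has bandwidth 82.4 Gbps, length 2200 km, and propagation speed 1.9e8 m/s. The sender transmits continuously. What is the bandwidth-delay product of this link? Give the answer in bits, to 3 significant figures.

Propagation delay = 2200000 / 190000000 = 0.0115789 s.
BDP = R × t_prop = 82400000000 × 0.0115789 = 954105000 bits.

954000000 bits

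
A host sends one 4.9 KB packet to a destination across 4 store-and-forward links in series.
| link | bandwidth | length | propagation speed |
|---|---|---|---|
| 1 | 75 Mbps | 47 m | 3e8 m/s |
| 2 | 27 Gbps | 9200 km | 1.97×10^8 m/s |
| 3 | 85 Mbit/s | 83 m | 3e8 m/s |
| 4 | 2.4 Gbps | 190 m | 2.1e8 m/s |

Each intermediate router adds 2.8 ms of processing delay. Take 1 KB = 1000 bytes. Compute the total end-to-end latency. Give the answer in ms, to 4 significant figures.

56.10 ms

L = 39200 bits.
Transmission delays (L/R per hop): 0.522667, 0.00145185, 0.461176, 0.0163333 ms; sum = 1.00163 ms.
Propagation delays (d/s per hop): 0.000156667, 46.7005, 0.000276667, 0.000904762 ms; sum = 46.7018 ms.
Processing at 3 router(s): 3 × 2.8 ms = 8.4 ms.
End-to-end = 56.10 ms.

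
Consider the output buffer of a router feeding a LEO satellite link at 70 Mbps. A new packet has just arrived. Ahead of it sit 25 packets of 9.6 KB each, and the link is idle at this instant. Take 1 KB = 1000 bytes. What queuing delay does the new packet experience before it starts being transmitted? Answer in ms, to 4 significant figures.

Each queued packet: L/R = 76800/70000000 = 1.09714 ms.
25 queued → 27.4286 ms.
Queuing delay = 27.43 ms.

27.43 ms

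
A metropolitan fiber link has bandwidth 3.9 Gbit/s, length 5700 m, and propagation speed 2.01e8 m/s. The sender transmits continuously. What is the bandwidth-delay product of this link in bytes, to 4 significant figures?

13820 bytes

Propagation delay = 5700 / 2.01e+08 = 2.83582e-05 s.
BDP = R × t_prop = 3900000000 × 2.83582e-05 = 110597 bits.
In bytes: 110597/8 = 13820 bytes.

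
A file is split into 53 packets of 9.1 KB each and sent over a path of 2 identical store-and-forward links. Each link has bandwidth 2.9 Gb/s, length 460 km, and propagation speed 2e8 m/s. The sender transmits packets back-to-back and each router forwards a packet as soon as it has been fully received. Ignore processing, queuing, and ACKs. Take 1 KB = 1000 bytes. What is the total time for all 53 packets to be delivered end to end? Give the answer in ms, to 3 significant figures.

Per-hop transmission t_tx = L/R = 72800/2900000000 = 0.0251034 ms.
Per-hop propagation t_prop = 460000/200000000 = 2.3 ms.
Pipeline fill: first packet needs 2·t_tx to clear all hops; remaining 52 packets each add one t_tx.
Total = (2+53-1)·t_tx + 2·t_prop = 54·0.0251034 + 2·2.3 = 5.96 ms.

5.96 ms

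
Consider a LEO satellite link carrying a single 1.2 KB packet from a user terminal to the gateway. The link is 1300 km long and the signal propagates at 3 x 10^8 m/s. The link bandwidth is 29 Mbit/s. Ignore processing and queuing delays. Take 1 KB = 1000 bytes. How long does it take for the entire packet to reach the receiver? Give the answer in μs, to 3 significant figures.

4660 μs

L = 9600 bits.
Transmission delay = L/R = 9600 / 29000000 = 331.034 μs.
Propagation delay = d/s = 1300000 m / 300000000 m/s = 4333.33 μs.
Total = 4660 μs.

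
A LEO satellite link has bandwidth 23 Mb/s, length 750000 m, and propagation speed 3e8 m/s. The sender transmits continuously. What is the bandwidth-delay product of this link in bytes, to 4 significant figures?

Propagation delay = 750000 / 300000000 = 0.0025 s.
BDP = R × t_prop = 23000000 × 0.0025 = 57500 bits.
In bytes: 57500/8 = 7188 bytes.

7188 bytes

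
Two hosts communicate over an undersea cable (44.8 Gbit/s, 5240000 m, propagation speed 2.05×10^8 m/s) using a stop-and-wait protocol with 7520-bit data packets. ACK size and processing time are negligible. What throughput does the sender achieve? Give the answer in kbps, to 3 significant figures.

t_tx = L/R = 7520/44800000000 = 1.67857e-07 s.
t_prop = 5240000/2.05e+08 = 0.025561 s; RTT = 0.051122 s.
Cycle = t_tx + RTT = 0.0511221 s.
Throughput = L / cycle = 7520 / 0.0511221 = 147 kbps.

147 kbps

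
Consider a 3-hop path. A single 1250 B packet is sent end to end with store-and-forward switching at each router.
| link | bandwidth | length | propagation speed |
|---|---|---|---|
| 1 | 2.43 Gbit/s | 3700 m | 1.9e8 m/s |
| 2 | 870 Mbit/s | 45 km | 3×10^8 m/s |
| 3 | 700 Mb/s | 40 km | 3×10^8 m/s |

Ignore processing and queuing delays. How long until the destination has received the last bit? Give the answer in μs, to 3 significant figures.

L = 1250 × 8 = 10000 bits.
Transmission delays (L/R per hop): 4.11523, 11.4943, 14.2857 μs; sum = 29.8952 μs.
Propagation delays (d/s per hop): 19.4737, 150, 133.333 μs; sum = 302.807 μs.
End-to-end = 333 μs.

333 μs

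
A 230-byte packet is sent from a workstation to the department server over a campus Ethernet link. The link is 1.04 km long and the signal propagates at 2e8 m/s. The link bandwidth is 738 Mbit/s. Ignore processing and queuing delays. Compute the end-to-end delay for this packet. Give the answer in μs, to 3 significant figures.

L = 230 × 8 = 1840 bits.
Transmission delay = L/R = 1840 / 738000000 = 2.49322 μs.
Propagation delay = d/s = 1040 m / 200000000 m/s = 5.2 μs.
Total = 7.69 μs.

7.69 μs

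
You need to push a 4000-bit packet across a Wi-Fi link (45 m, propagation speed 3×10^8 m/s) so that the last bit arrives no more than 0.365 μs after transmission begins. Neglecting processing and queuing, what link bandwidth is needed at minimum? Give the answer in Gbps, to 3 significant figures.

18.6 Gbps

Propagation delay = 45 / 300000000 = 0.15 μs.
Transmission budget = 0.365 − 0.15 = 0.215 μs.
R ≥ L / t_tx = 4000 bits / 2.15e-07 s = 18.6 Gbps.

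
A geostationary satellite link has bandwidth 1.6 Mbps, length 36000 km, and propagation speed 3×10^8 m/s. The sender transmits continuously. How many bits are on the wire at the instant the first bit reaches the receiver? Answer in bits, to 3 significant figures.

Propagation delay = 36000000 / 300000000 = 0.12 s.
BDP = R × t_prop = 1600000 × 0.12 = 192000 bits.

192000 bits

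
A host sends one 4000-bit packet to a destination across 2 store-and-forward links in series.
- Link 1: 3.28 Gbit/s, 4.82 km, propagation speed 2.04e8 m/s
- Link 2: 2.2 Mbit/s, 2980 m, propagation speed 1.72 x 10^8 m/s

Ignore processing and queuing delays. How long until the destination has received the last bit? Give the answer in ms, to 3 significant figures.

1.86 ms

Transmission delays (L/R per hop): 0.00121951, 1.81818 ms; sum = 1.8194 ms.
Propagation delays (d/s per hop): 0.0236275, 0.0173256 ms; sum = 0.040953 ms.
End-to-end = 1.86 ms.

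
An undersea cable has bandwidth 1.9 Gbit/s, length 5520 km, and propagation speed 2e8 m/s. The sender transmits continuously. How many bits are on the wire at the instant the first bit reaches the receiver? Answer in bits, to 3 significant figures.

Propagation delay = 5520000 / 200000000 = 0.0276 s.
BDP = R × t_prop = 1900000000 × 0.0276 = 52440000 bits.

52400000 bits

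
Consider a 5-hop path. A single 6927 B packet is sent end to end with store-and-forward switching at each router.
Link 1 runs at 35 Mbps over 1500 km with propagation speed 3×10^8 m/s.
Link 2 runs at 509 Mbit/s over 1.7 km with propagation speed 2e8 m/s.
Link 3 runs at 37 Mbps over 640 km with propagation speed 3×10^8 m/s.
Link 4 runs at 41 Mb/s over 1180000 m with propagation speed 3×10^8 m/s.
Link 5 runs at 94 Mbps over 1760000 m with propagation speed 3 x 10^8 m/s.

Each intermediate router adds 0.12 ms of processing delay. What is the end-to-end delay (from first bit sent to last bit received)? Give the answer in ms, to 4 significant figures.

22.55 ms

L = 6927 × 8 = 55416 bits.
Transmission delays (L/R per hop): 1.58331, 0.108872, 1.49773, 1.35161, 0.589532 ms; sum = 5.13106 ms.
Propagation delays (d/s per hop): 5, 0.0085, 2.13333, 3.93333, 5.86667 ms; sum = 16.9418 ms.
Processing at 4 router(s): 4 × 0.12 ms = 0.48 ms.
End-to-end = 22.55 ms.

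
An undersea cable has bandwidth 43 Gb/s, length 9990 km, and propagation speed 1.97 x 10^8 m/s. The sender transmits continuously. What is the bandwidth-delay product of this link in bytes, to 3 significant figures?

273000000 bytes

Propagation delay = 9990000 / 197000000 = 0.0507107 s.
BDP = R × t_prop = 43000000000 × 0.0507107 = 2180560000 bits.
In bytes: 2180560000/8 = 273000000 bytes.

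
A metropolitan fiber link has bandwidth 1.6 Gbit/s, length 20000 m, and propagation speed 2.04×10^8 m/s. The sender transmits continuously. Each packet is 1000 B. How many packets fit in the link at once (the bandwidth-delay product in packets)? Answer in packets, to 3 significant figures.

Propagation delay = 20000 / 204000000 = 9.80392e-05 s.
BDP = R × t_prop = 1600000000 × 9.80392e-05 = 156863 bits.
In packets of 8000 bits: 19.6 packets.

19.6 packets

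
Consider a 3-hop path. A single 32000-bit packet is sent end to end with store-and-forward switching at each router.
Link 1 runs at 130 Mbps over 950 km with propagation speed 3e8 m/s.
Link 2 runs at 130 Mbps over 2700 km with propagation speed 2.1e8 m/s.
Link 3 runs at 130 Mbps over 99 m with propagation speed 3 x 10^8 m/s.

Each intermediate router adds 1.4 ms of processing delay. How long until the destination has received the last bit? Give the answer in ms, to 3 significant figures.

Transmission delay per hop = L/R = 32000/130000000 = 0.246154 ms; 3 hops → 0.738462 ms.
Propagation delays (d/s per hop): 3.16667, 12.8571, 0.00033 ms; sum = 16.0241 ms.
Processing at 2 router(s): 2 × 1.4 ms = 2.8 ms.
End-to-end = 19.6 ms.

19.6 ms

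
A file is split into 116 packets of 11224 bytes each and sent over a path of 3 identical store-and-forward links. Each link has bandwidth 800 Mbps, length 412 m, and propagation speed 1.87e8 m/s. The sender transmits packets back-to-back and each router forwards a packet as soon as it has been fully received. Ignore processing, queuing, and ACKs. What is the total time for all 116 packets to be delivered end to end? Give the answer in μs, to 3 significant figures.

Per-hop transmission t_tx = L/R = 89792/800000000 = 112.24 μs.
Per-hop propagation t_prop = 412/187000000 = 2.20321 μs.
Pipeline fill: first packet needs 3·t_tx to clear all hops; remaining 115 packets each add one t_tx.
Total = (3+116-1)·t_tx + 3·t_prop = 118·112.24 + 3·2.20321 = 13300 μs.

13300 μs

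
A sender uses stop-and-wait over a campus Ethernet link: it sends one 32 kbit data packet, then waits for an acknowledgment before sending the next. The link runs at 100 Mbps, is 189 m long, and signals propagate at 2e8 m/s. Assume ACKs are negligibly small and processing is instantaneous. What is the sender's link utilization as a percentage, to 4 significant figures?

99.41 %

t_tx = L/R = 32000/100000000 = 0.00032 s.
t_prop = 189/200000000 = 9.45e-07 s; RTT = 1.89e-06 s.
Cycle = t_tx + RTT = 0.00032189 s.
Utilization = t_tx / cycle = 0.00032/0.00032189 = 99.41 %.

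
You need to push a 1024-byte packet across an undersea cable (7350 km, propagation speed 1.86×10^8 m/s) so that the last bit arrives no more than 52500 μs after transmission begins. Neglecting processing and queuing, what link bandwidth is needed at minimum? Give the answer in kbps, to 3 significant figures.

L = 8192 bits.
Propagation delay = 7350000 / 186000000 = 39516.1 μs.
Transmission budget = 52500 − 39516.1 = 12983.9 μs.
R ≥ L / t_tx = 8192 bits / 0.0129839 s = 631 kbps.

631 kbps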